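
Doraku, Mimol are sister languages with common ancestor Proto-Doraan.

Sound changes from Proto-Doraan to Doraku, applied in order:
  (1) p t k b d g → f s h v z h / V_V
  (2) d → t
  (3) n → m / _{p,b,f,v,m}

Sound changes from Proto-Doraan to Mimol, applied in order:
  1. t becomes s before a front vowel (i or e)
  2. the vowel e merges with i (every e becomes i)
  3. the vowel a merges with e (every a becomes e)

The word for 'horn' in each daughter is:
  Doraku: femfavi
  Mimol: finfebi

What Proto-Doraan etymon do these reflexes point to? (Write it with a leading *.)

Position 5: Doraku has a, Mimol has e. Doraku preserves a here (none of its changes turn any other segment into a), so the proto-segment is *a.
Position 6: Doraku has v, Mimol has b. Mimol preserves b here (none of its changes turn any other segment into b), so the proto-segment is *b.
Position 3: Doraku has m, Mimol has n. Mimol preserves n here (none of its changes turn any other segment into n), so the proto-segment is *n.
Verify the candidate proto-form against each daughter:
Doraku: start from *fenfabi.
  rule 1 (intervocalic lenition): fenfabi → fenfavi
  rule 2: no change — fenfavi
  rule 3 (nasal place assimilation): fenfavi → femfavi
  ⇒ Doraku femfavi
Mimol: *fenfabi > finfabi > finfebi  (by vowel merger, vowel merger)
No other proto-form is consistent with every reflex, so the reconstruction is *fenfabi.

*fenfabi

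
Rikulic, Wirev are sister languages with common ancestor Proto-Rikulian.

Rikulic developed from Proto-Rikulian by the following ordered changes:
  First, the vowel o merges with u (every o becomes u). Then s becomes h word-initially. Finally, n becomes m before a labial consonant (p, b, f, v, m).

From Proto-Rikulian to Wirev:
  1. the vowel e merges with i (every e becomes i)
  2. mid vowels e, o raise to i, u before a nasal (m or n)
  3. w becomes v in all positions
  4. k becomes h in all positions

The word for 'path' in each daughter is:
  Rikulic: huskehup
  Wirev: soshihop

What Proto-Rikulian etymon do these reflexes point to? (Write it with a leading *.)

*soskehop

Position 7: Rikulic has u, Wirev has o. Wirev preserves o here (none of its changes turn any other segment into o), so the proto-segment is *o.
Position 5: Rikulic has e, Wirev has i. Rikulic preserves e here (none of its changes turn any other segment into e), so the proto-segment is *e.
Verify the candidate proto-form against each daughter:
Rikulic: *soskehop > suskehup > huskehup  (by vowel merger, debuccalisation)
Wirev: start from *soskehop.
  rule 1 (vowel merger): soskehop → soskihop
  rule 2: no change — soskihop
  rule 3: no change — soskihop
  rule 4 (unconditioned shift): soskihop → soshihop
  ⇒ Wirev soshihop
Only *soskehop yields all of Rikulic huskehup, Wirev soshihop.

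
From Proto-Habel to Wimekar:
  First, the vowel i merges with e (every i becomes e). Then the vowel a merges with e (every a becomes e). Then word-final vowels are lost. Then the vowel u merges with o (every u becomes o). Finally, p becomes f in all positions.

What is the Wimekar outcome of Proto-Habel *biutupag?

Wimekar: *biutupag > beutupag > beutupeg > beotopeg > beotofeg  (by vowel merger, vowel merger, vowel merger, unconditioned shift)

beotofeg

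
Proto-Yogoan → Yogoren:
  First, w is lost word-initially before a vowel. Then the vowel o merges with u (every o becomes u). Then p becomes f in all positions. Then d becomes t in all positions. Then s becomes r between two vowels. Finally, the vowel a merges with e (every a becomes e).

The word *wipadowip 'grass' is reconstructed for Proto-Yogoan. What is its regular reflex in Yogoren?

Yogoren: *wipadowip > ipadowip > ipaduwip > ifaduwif > ifatuwif > ifetuwif  (by glide loss, vowel merger, unconditioned shift, unconditioned shift, vowel merger)

ifetuwif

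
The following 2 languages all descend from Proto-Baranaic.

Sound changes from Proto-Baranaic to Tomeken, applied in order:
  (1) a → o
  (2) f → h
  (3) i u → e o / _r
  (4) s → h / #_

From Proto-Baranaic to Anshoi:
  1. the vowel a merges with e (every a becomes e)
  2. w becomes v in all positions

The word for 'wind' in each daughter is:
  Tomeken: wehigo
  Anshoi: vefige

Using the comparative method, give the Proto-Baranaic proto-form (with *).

Position 3: Tomeken has h, Anshoi has f. Anshoi preserves f here (none of its changes turn any other segment into f), so the proto-segment is *f.
Position 1: Tomeken has w, Anshoi has v. Tomeken preserves w here (none of its changes turn any other segment into w), so the proto-segment is *w.
Verify the candidate proto-form against each daughter:
Tomeken: *wefiga
  wefiga → wefigo   [vowel merger]
  wefigo → wehigo   [unconditioned shift]
  wehigo (rule 3 does not apply)
  wehigo (rule 4 does not apply)
  giving Tomeken wehigo.
Anshoi: *wefiga > wefige > vefige  (by vowel merger, unconditioned shift)
No other proto-form is consistent with every reflex, so the reconstruction is *wefiga.

*wefiga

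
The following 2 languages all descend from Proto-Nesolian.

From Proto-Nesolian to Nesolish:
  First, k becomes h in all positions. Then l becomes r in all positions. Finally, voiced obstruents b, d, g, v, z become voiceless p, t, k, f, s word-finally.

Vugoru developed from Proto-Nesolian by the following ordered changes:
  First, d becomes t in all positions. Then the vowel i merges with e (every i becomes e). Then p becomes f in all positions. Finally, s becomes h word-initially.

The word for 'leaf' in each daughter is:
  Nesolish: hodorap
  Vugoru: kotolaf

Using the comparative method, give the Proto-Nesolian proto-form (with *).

*kodolap

Position 5: Nesolish has r, Vugoru has l. Vugoru preserves l here (none of its changes turn any other segment into l), so the proto-segment is *l.
Position 3: Nesolish has d, Vugoru has t. Nesolish preserves d here (none of its changes turn any other segment into d), so the proto-segment is *d.
Position 1: Nesolish has h, Vugoru has k. Vugoru preserves k here (none of its changes turn any other segment into k), so the proto-segment is *k.
Continuing position by position gives *kodolap; check it forward:
Nesolish: start from *kodolap.
  rule 1 (unconditioned shift): kodolap → hodolap
  rule 2 (unconditioned shift): hodolap → hodorap
  rule 3: no change — hodorap
  ⇒ Nesolish hodorap
Vugoru: *kodolap > kotolap > kotolaf  (by unconditioned shift, unconditioned shift)
Only *kodolap yields all of Nesolish hodorap, Vugoru kotolaf.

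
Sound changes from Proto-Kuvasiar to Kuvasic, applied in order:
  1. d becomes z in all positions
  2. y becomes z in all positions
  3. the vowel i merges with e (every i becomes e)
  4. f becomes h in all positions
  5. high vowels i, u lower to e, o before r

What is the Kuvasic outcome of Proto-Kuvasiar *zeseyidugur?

zesezezugor

Kuvasic: *zeseyidugur
  zeseyidugur → zeseyizugur   [unconditioned shift]
  zeseyizugur → zesezizugur   [unconditioned shift]
  zesezizugur → zesezezugur   [vowel merger]
  zesezezugur (rule 4 does not apply)
  zesezezugur → zesezezugor   [pre-rhotic lowering]
  giving Kuvasic zesezezugor.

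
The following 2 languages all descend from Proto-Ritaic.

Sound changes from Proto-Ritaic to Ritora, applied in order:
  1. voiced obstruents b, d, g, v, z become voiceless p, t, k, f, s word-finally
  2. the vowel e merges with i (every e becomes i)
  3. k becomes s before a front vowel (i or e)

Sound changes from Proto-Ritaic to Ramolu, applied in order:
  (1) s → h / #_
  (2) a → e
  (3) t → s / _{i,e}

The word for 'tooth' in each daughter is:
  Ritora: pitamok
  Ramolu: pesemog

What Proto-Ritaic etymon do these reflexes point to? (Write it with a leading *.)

*petamog

Position 2: Ritora has i, Ramolu has e. Taking the neighbouring segments as reconstructed: Ritora i could go back to *e or *i; Ramolu e could go back to *a or *e — the one source consistent with every daughter is *e.
Position 7: Ritora has k, Ramolu has g. Ramolu preserves g here (none of its changes turn any other segment into g), so the proto-segment is *g.
Position 3: Ritora has t, Ramolu has s. Taking the neighbouring segments as reconstructed: Ritora t can only go back to *t; Ramolu s could go back to *t or *s — the one source consistent with every daughter is *t.
Continuing position by position gives *petamog; check it forward:
Ritora: start from *petamog.
  rule 1 (final devoicing): petamog → petamok
  rule 2 (vowel merger): petamok → pitamok
  rule 3: no change — pitamok
  ⇒ Ritora pitamok
Ramolu: *petamog > petemog > pesemog  (by vowel merger, palatalisation)
Only *petamog yields all of Ritora pitamok, Ramolu pesemog.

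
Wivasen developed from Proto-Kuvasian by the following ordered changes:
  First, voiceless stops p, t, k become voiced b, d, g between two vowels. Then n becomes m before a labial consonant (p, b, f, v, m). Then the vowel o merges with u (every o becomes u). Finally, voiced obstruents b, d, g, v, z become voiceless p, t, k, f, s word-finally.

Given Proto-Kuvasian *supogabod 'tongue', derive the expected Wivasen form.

subugabut

Wivasen: *supogabod
  supogabod → subogabod   [intervocalic voicing]
  subogabod (rule 2 does not apply)
  subogabod → subugabud   [vowel merger]
  subugabud → subugabut   [final devoicing]
  giving Wivasen subugabut.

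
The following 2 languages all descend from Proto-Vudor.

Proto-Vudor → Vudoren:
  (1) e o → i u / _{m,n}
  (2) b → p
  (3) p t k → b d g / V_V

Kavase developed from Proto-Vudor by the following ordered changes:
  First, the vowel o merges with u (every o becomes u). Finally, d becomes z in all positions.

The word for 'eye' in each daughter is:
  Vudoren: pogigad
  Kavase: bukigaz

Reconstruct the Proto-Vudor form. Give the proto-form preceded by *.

Position 2: Vudoren has o, Kavase has u. Vudoren preserves o here (none of its changes turn any other segment into o), so the proto-segment is *o.
Position 7: Vudoren has d, Kavase has z. Taking the neighbouring segments as reconstructed: Vudoren d can only go back to *d; Kavase z could go back to *d or *z — the one source consistent with every daughter is *d.
This points to *bokigad. Verify forward in each daughter:
Vudoren: *bokigad > pokigad > pogigad  (by unconditioned shift, intervocalic voicing)
Kavase: *bokigad
  bokigad → bukigad   [vowel merger]
  bukigad → bukigaz   [unconditioned shift]
  giving Kavase bukigaz.
No other proto-form is consistent with every reflex, so the reconstruction is *bokigad.

*bokigad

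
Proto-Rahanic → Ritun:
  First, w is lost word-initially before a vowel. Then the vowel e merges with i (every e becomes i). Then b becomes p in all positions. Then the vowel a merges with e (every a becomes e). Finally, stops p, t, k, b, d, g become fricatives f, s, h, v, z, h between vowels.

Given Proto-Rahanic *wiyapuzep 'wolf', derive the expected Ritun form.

iyefuzip

Ritun: *wiyapuzep
  wiyapuzep → iyapuzep   [glide loss]
  iyapuzep → iyapuzip   [vowel merger]
  iyapuzip (rule 3 does not apply)
  iyapuzip → iyepuzip   [vowel merger]
  iyepuzip → iyefuzip   [intervocalic lenition]
  giving Ritun iyefuzip.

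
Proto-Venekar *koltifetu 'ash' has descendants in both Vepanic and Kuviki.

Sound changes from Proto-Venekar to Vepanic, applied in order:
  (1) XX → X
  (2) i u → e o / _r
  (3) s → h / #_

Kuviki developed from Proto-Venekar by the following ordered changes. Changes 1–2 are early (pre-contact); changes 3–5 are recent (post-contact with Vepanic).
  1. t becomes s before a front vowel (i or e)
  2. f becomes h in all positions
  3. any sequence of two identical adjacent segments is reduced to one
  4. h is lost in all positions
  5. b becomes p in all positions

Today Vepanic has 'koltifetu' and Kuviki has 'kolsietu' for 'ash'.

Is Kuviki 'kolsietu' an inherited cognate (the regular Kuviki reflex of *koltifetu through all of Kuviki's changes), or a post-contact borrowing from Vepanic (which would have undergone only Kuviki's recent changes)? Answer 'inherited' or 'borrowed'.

inherited

If inherited, *koltifetu would pass through all of Kuviki's changes:
Kuviki: *koltifetu > kolsifetu > kolsihetu > kolsietu  (by palatalisation, unconditioned shift, h-loss)
If borrowed from Vepanic 'koltifetu' after the early changes, it would undergo only the recent ones:
  rule 3 (degemination): no change (koltifetu)
  rule 4 (h-loss): no change (koltifetu)
  rule 5 (unconditioned shift): no change (koltifetu)
  ⇒ as a loan: koltifetu
Kuviki 'kolsietu' matches the inherited outcome exactly, so it is an inherited cognate, not a loan.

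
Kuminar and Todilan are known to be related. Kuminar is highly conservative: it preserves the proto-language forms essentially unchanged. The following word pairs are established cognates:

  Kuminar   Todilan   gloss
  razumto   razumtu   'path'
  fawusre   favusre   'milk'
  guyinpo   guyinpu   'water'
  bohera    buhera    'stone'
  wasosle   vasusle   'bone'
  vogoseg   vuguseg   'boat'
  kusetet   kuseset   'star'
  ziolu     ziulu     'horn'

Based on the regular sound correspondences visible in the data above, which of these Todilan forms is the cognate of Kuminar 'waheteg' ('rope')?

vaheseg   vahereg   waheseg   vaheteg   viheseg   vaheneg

wasosle ~ vasusle — Kuminar w corresponds to Todilan v word-initially before a back vowel.
kusetet ~ kuseset — Kuminar t corresponds to Todilan s between vowels (before a front vowel).
Applying these to Kuminar 'waheteg':
  waheteg → vaheteg   (w→v word-initially before a back vowel)
  vaheteg → vaheseg   (t→s between vowels (before a front vowel))
So the Todilan cognate is 'vaheseg'.

vaheseg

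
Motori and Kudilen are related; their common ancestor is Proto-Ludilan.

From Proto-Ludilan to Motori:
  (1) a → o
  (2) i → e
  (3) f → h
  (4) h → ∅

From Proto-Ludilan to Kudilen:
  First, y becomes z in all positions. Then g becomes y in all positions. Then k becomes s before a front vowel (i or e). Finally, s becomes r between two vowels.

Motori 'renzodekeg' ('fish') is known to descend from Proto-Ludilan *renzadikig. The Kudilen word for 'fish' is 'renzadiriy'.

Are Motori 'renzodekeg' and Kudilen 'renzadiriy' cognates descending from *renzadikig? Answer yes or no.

yes

Derive the expected Kudilen reflex of *renzadikig:
Kudilen: start from *renzadikig.
  rule 1: no change — renzadikig
  rule 2 (unconditioned shift): renzadikig → renzadikiy
  rule 3 (palatalisation): renzadikiy → renzadisiy
  rule 4 (rhotacism): renzadisiy → renzadiriy
  ⇒ Kudilen renzadiriy
Kudilen 'renzadiriy' matches the regular reflex exactly, so the pair is cognate.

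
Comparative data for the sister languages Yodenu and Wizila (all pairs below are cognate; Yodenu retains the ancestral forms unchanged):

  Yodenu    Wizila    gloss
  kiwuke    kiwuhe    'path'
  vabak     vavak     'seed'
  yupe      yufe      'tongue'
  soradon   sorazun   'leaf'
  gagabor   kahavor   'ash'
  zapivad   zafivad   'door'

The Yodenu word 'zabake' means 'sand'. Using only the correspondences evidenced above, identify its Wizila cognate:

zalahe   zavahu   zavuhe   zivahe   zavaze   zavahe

zavahe

vabak ~ vavak — Yodenu b corresponds to Wizila v between vowels (before a back vowel).
kiwuke ~ kiwuhe — Yodenu k corresponds to Wizila h between vowels (before a front vowel).
Applying these to Yodenu 'zabake':
  zabake → zavake   (b→v between vowels (before a back vowel))
  zavake → zavahe   (k→h between vowels (before a front vowel))
So the Wizila cognate is 'zavahe'.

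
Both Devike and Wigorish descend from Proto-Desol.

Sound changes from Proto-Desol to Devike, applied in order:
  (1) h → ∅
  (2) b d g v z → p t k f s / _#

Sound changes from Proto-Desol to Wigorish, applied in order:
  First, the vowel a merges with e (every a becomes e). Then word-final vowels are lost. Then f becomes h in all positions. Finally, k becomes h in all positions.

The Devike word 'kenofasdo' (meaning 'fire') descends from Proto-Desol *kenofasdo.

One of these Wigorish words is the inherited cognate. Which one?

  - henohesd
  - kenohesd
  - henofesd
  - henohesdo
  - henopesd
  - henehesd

henohesd

Wigorish: start from *kenofasdo.
  rule 1 (vowel merger): kenofasdo → kenofesdo
  rule 2 (apocope): kenofesdo → kenofesd
  rule 3 (unconditioned shift): kenofesd → kenohesd
  rule 4 (unconditioned shift): kenohesd → henohesd
  ⇒ Wigorish henohesd
Among the options, 'henohesd' alone shows every Wigorish change applied in order.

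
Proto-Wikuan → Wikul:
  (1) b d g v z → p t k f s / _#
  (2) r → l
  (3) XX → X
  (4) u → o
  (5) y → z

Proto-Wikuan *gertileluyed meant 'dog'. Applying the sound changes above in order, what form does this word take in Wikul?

geltilelozet

Wikul: *gertileluyed
  gertileluyed → gertileluyet   [final devoicing]
  gertileluyet → geltileluyet   [unconditioned shift]
  geltileluyet (rule 3 does not apply)
  geltileluyet → geltileloyet   [vowel merger]
  geltileloyet → geltilelozet   [unconditioned shift]
  giving Wikul geltilelozet.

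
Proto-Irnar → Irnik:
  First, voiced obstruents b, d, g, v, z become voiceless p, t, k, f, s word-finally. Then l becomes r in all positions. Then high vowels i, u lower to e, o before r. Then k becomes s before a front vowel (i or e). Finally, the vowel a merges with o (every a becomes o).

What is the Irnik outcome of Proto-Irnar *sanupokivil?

Irnik: *sanupokivil
  sanupokivil (rule 1 does not apply)
  sanupokivil → sanupokivir   [unconditioned shift]
  sanupokivir → sanupokiver   [pre-rhotic lowering]
  sanupokiver → sanuposiver   [palatalisation]
  sanuposiver → sonuposiver   [vowel merger]
  giving Irnik sonuposiver.

sonuposiver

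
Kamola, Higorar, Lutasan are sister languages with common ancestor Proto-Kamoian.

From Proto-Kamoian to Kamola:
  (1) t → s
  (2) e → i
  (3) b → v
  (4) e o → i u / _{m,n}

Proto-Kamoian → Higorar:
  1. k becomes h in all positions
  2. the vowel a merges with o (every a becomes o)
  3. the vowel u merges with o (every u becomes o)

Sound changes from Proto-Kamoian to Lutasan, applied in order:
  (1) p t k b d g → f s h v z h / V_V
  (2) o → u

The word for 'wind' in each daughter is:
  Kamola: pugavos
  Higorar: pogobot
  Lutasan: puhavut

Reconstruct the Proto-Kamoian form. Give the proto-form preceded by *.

Position 4: Kamola has a, Higorar has o, Lutasan has a. Kamola preserves a here (none of its changes turn any other segment into a), so the proto-segment is *a.
Position 5: Kamola has v, Higorar has b, Lutasan has v. Higorar preserves b here (none of its changes turn any other segment into b), so the proto-segment is *b.
Position 7: Kamola has s, Higorar has t, Lutasan has t. Higorar preserves t here (none of its changes turn any other segment into t), so the proto-segment is *t.
Continuing position by position gives *pugabot; check it forward:
Kamola: *pugabot
  pugabot → pugabos   [unconditioned shift]
  pugabos (rule 2 does not apply)
  pugabos → pugavos   [unconditioned shift]
  pugavos (rule 4 does not apply)
  giving Kamola pugavos.
Higorar: start from *pugabot.
  rule 1: no change — pugabot
  rule 2 (vowel merger): pugabot → pugobot
  rule 3 (vowel merger): pugobot → pogobot
  ⇒ Higorar pogobot
Lutasan: *pugabot
  pugabot → puhavot   [intervocalic lenition]
  puhavot → puhavut   [vowel merger]
  giving Lutasan puhavut.
Only *pugabot yields all of Kamola pugavos, Higorar pogobot, Lutasan puhavut.

*pugabot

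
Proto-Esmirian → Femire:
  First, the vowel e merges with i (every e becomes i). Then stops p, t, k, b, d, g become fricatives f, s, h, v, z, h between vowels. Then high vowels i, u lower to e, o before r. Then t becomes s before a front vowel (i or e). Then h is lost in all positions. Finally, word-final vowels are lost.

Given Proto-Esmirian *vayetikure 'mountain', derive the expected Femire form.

vayisior

Femire: *vayetikure
  vayetikure → vayitikuri   [vowel merger]
  vayitikuri → vayisihuri   [intervocalic lenition]
  vayisihuri → vayisihori   [pre-rhotic lowering]
  vayisihori (rule 4 does not apply)
  vayisihori → vayisiori   [h-loss]
  vayisiori → vayisior   [apocope]
  giving Femire vayisior.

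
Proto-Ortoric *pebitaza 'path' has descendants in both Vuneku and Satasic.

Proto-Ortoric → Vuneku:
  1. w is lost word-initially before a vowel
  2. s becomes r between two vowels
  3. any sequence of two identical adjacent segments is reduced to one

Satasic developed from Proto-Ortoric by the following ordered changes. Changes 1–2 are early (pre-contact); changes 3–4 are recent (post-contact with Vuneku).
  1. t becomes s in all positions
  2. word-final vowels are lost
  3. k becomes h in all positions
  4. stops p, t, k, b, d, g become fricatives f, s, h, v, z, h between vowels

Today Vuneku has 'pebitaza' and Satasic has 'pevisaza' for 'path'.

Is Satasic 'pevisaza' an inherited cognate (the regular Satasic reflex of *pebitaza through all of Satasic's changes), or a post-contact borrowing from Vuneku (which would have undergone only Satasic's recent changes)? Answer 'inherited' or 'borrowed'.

If inherited, *pebitaza would pass through all of Satasic's changes:
Satasic: *pebitaza
  pebitaza → pebisaza   [unconditioned shift]
  pebisaza → pebisaz   [apocope]
  pebisaz (rule 3 does not apply)
  pebisaz → pevisaz   [intervocalic lenition]
  giving Satasic pevisaz.
If borrowed from Vuneku 'pebitaza' after the early changes, it would undergo only the recent ones:
  rule 3 (unconditioned shift): no change (pebitaza)
  rule 4 (intervocalic lenition): pebitaza → pevisaza
  ⇒ as a loan: pevisaza
Satasic 'pevisaza' matches the loan outcome 'pevisaza', not the inherited 'pevisaz' — it skipped the early Satasic changes, so it was borrowed from Vuneku.

borrowed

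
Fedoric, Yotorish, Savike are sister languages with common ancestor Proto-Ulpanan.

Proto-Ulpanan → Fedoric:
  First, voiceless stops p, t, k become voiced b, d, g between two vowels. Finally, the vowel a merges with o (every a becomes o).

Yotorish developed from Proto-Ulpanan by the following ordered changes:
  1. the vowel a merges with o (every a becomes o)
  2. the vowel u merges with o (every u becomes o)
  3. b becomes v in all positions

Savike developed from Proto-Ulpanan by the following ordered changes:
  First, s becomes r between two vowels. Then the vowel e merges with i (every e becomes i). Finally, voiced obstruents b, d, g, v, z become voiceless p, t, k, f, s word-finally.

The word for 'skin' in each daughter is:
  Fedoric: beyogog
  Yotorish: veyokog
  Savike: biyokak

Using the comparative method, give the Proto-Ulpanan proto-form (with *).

*beyokag

Position 7: Fedoric has g, Yotorish has g, Savike has k. Yotorish preserves g here (none of its changes turn any other segment into g), so the proto-segment is *g.
Position 6: Fedoric has o, Yotorish has o, Savike has a. Savike preserves a here (none of its changes turn any other segment into a), so the proto-segment is *a.
This points to *beyokag. Verify forward in each daughter:
Fedoric: *beyokag > beyogag > beyogog  (by intervocalic voicing, vowel merger)
Yotorish: *beyokag
  beyokag → beyokog   [vowel merger]
  beyokog (rule 2 does not apply)
  beyokog → veyokog   [unconditioned shift]
  giving Yotorish veyokog.
Savike: *beyokag > biyokag > biyokak  (by vowel merger, final devoicing)
*beyokag is the unique common source.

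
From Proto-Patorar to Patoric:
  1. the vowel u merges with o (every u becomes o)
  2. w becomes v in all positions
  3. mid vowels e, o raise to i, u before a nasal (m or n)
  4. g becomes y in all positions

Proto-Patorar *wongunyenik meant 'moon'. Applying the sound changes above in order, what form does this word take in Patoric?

vunyunyinik

Patoric: start from *wongunyenik.
  rule 1 (vowel merger): wongunyenik → wongonyenik
  rule 2 (unconditioned shift): wongonyenik → vongonyenik
  rule 3 (pre-nasal raising): vongonyenik → vungunyinik
  rule 4 (unconditioned shift): vungunyinik → vunyunyinik
  ⇒ Patoric vunyunyinik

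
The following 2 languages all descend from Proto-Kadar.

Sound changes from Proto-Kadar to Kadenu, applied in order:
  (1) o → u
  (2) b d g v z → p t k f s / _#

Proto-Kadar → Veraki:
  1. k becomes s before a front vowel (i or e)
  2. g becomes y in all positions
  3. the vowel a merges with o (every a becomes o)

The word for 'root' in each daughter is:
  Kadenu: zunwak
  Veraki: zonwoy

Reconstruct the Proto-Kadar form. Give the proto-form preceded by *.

Position 6: Kadenu has k, Veraki has y. Taking the neighbouring segments as reconstructed: Kadenu k could go back to *k or *g; Veraki y could go back to *g or *y — the one source consistent with every daughter is *g.
Position 2: Kadenu has u, Veraki has o. Taking the neighbouring segments as reconstructed: Kadenu u could go back to *o or *u; Veraki o could go back to *a or *o — the one source consistent with every daughter is *o.
Position 5: Kadenu has a, Veraki has o. Kadenu preserves a here (none of its changes turn any other segment into a), so the proto-segment is *a.
The remaining positions agree across the daughters. Check the candidate against every language:
Kadenu: *zonwag > zunwag > zunwak  (by vowel merger, final devoicing)
Veraki: start from *zonwag.
  rule 1: no change — zonwag
  rule 2 (unconditioned shift): zonwag → zonway
  rule 3 (vowel merger): zonway → zonwoy
  ⇒ Veraki zonwoy
*zonwag is the unique common source.

*zonwag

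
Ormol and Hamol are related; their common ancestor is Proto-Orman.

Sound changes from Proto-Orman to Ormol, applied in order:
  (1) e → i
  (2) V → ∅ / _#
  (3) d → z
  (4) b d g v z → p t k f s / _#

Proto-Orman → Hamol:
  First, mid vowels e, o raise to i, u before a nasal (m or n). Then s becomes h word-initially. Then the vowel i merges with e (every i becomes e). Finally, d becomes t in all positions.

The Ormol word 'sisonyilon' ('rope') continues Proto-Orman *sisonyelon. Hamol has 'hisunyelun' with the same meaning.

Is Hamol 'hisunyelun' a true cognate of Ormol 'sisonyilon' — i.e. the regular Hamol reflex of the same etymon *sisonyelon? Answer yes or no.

no

Derive the expected Hamol reflex of *sisonyelon:
Hamol: *sisonyelon
  sisonyelon → sisunyelun   [pre-nasal raising]
  sisunyelun → hisunyelun   [debuccalisation]
  hisunyelun → hesunyelun   [vowel merger]
  hesunyelun (rule 4 does not apply)
  giving Hamol hesunyelun.
The regular Hamol reflex would be 'hesunyelun', but the attested form is 'hisunyelun'. The correspondence is irregular, so they are not cognates (the Hamol form has a different source).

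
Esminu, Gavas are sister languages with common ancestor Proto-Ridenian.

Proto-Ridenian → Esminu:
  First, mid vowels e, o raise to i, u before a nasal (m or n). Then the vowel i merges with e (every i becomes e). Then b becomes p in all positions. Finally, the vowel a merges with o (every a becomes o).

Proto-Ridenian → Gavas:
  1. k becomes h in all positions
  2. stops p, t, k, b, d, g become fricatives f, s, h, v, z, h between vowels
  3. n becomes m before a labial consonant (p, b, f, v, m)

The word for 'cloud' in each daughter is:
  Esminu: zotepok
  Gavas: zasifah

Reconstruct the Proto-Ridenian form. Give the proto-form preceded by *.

Position 4: Esminu has e, Gavas has i. Gavas preserves i here (none of its changes turn any other segment into i), so the proto-segment is *i.
Position 7: Esminu has k, Gavas has h. Esminu preserves k here (none of its changes turn any other segment into k), so the proto-segment is *k.
Verify the candidate proto-form against each daughter:
Esminu: *zatipak
  zatipak (rule 1 does not apply)
  zatipak → zatepak   [vowel merger]
  zatepak (rule 3 does not apply)
  zatepak → zotepok   [vowel merger]
  giving Esminu zotepok.
Gavas: *zatipak > zatipah > zasifah  (by unconditioned shift, intervocalic lenition)
Only *zatipak yields all of Esminu zotepok, Gavas zasifah.

*zatipak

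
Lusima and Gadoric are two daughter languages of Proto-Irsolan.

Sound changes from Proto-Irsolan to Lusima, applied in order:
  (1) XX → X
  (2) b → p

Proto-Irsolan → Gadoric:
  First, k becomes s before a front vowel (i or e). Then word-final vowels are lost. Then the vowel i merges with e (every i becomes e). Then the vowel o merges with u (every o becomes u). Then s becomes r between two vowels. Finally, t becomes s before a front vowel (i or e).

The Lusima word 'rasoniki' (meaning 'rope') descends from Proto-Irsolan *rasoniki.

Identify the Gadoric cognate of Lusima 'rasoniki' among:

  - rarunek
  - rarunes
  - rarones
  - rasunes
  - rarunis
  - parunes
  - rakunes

Gadoric: *rasoniki
  rasoniki → rasonisi   [palatalisation]
  rasonisi → rasonis   [apocope]
  rasonis → rasones   [vowel merger]
  rasones → rasunes   [vowel merger]
  rasunes → rarunes   [rhotacism]
  rarunes (rule 6 does not apply)
  giving Gadoric rarunes.
Among the options, 'rarunes' alone shows every Gadoric change applied in order.

rarunes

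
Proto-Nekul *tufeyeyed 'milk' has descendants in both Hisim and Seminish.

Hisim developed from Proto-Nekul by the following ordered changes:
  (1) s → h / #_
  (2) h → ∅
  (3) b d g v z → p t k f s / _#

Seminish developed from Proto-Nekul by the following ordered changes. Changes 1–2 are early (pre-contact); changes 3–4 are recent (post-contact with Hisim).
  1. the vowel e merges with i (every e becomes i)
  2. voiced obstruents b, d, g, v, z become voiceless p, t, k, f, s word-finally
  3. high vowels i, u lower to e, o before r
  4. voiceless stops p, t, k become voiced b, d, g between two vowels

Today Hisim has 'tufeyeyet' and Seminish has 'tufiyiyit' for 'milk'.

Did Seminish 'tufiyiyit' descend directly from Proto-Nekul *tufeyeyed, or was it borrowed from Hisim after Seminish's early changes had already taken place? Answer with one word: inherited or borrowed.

inherited

If inherited, *tufeyeyed would pass through all of Seminish's changes:
Seminish: *tufeyeyed > tufiyiyid > tufiyiyit  (by vowel merger, final devoicing)
If borrowed from Hisim 'tufeyeyet' after the early changes, it would undergo only the recent ones:
  rule 3 (pre-rhotic lowering): no change (tufeyeyet)
  rule 4 (intervocalic voicing): no change (tufeyeyet)
  ⇒ as a loan: tufeyeyet
Seminish 'tufiyiyit' matches the inherited outcome exactly, so it is an inherited cognate, not a loan.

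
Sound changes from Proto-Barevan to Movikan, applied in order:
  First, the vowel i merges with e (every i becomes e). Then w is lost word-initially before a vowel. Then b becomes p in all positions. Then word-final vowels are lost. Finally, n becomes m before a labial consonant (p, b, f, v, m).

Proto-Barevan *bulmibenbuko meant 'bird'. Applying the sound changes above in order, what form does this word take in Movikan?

Movikan: *bulmibenbuko
  bulmibenbuko → bulmebenbuko   [vowel merger]
  bulmebenbuko (rule 2 does not apply)
  bulmebenbuko → pulmepenpuko   [unconditioned shift]
  pulmepenpuko → pulmepenpuk   [apocope]
  pulmepenpuk → pulmepempuk   [nasal place assimilation]
  giving Movikan pulmepempuk.

pulmepempuk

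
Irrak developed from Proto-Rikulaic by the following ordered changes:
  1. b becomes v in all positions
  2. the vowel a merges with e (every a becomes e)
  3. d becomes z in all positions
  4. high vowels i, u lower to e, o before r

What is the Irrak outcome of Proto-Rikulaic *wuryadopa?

woryezope

Irrak: start from *wuryadopa.
  rule 1: no change — wuryadopa
  rule 2 (vowel merger): wuryadopa → wuryedope
  rule 3 (unconditioned shift): wuryedope → wuryezope
  rule 4 (pre-rhotic lowering): wuryezope → woryezope
  ⇒ Irrak woryezope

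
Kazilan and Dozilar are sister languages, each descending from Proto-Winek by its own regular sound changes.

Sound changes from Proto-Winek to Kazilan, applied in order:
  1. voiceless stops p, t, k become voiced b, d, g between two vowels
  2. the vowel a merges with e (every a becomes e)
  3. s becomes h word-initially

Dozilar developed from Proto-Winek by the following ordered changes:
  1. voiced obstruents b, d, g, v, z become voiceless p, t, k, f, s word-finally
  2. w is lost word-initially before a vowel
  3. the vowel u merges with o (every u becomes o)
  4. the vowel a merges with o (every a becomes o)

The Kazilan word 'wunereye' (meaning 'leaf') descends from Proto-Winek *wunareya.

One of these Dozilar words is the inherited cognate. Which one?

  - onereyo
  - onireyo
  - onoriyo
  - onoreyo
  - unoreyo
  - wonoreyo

Dozilar: start from *wunareya.
  rule 1: no change — wunareya
  rule 2 (glide loss): wunareya → unareya
  rule 3 (vowel merger): unareya → onareya
  rule 4 (vowel merger): onareya → onoreyo
  ⇒ Dozilar onoreyo
Only 'onoreyo' matches the regular Dozilar development of *wunareya.

onoreyo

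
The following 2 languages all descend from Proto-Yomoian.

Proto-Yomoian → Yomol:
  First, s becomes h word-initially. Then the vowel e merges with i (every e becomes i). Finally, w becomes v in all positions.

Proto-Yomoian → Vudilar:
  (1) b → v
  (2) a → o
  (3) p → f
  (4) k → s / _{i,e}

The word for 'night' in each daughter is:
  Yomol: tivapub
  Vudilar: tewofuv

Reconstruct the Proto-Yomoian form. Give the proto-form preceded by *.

Position 4: Yomol has a, Vudilar has o. Yomol preserves a here (none of its changes turn any other segment into a), so the proto-segment is *a.
Position 5: Yomol has p, Vudilar has f. Yomol preserves p here (none of its changes turn any other segment into p), so the proto-segment is *p.
Position 2: Yomol has i, Vudilar has e. Vudilar preserves e here (none of its changes turn any other segment into e), so the proto-segment is *e.
Continuing position by position gives *tewapub; check it forward:
Yomol: *tewapub
  tewapub (rule 1 does not apply)
  tewapub → tiwapub   [vowel merger]
  tiwapub → tivapub   [unconditioned shift]
  giving Yomol tivapub.
Vudilar: start from *tewapub.
  rule 1 (unconditioned shift): tewapub → tewapuv
  rule 2 (vowel merger): tewapuv → tewopuv
  rule 3 (unconditioned shift): tewopuv → tewofuv
  rule 4: no change — tewofuv
  ⇒ Vudilar tewofuv
*tewapub is the unique common source.

*tewapub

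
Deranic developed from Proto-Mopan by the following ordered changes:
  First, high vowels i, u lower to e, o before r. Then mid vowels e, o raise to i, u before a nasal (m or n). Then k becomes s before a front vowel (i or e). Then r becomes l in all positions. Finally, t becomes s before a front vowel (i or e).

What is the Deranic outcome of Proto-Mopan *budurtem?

budolsim

Deranic: start from *budurtem.
  rule 1 (pre-rhotic lowering): budurtem → budortem
  rule 2 (pre-nasal raising): budortem → budortim
  rule 3: no change — budortim
  rule 4 (unconditioned shift): budortim → budoltim
  rule 5 (palatalisation): budoltim → budolsim
  ⇒ Deranic budolsim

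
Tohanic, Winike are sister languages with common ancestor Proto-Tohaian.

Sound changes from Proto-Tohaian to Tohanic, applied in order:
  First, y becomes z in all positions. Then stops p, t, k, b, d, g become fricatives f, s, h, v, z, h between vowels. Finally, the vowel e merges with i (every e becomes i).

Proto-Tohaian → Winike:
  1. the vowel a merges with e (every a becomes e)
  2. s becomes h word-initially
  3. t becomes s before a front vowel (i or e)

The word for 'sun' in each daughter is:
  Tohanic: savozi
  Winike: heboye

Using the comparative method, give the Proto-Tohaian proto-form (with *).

*saboye

Position 2: Tohanic has a, Winike has e. Tohanic preserves a here (none of its changes turn any other segment into a), so the proto-segment is *a.
Position 6: Tohanic has i, Winike has e. Taking the neighbouring segments as reconstructed: Tohanic i could go back to *e or *i; Winike e could go back to *a or *e — the one source consistent with every daughter is *e.
Position 1: Tohanic has s, Winike has h. Taking the neighbouring segments as reconstructed: Tohanic s can only go back to *s; Winike h could go back to *s or *h — the one source consistent with every daughter is *s.
Verify the candidate proto-form against each daughter:
Tohanic: *saboye > saboze > savoze > savozi  (by unconditioned shift, intervocalic lenition, vowel merger)
Winike: *saboye
  saboye → seboye   [vowel merger]
  seboye → heboye   [debuccalisation]
  heboye (rule 3 does not apply)
  giving Winike heboye.
*saboye is the unique common source.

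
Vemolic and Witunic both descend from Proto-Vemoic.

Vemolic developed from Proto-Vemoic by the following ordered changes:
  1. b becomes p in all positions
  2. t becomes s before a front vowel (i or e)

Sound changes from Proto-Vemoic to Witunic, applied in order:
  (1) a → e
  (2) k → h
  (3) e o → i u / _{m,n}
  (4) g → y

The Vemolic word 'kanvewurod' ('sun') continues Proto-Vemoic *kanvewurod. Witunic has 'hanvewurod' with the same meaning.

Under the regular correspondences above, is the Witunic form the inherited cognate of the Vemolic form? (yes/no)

Derive the expected Witunic reflex of *kanvewurod:
Witunic: *kanvewurod
  kanvewurod → kenvewurod   [vowel merger]
  kenvewurod → henvewurod   [unconditioned shift]
  henvewurod → hinvewurod   [pre-nasal raising]
  hinvewurod (rule 4 does not apply)
  giving Witunic hinvewurod.
The regular Witunic reflex would be 'hinvewurod', but the attested form is 'hanvewurod'. The correspondence is irregular, so they are not cognates (the Witunic form has a different source).

no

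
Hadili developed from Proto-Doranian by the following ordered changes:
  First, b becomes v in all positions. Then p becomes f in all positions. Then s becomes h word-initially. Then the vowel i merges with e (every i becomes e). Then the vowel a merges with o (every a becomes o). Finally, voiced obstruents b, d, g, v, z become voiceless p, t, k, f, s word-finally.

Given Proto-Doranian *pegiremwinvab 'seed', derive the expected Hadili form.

fegeremwenvof

Hadili: *pegiremwinvab
  pegiremwinvab → pegiremwinvav   [unconditioned shift]
  pegiremwinvav → fegiremwinvav   [unconditioned shift]
  fegiremwinvav (rule 3 does not apply)
  fegiremwinvav → fegeremwenvav   [vowel merger]
  fegeremwenvav → fegeremwenvov   [vowel merger]
  fegeremwenvov → fegeremwenvof   [final devoicing]
  giving Hadili fegeremwenvof.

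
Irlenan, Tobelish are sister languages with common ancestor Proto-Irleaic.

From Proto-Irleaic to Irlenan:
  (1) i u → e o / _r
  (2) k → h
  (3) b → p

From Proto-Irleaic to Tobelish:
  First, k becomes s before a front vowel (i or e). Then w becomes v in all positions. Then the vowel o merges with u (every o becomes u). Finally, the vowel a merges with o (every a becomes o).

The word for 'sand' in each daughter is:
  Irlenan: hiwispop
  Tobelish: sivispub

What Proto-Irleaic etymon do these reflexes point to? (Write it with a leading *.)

*kiwispob

Position 8: Irlenan has p, Tobelish has b. Tobelish preserves b here (none of its changes turn any other segment into b), so the proto-segment is *b.
Position 3: Irlenan has w, Tobelish has v. Irlenan preserves w here (none of its changes turn any other segment into w), so the proto-segment is *w.
Position 1: Irlenan has h, Tobelish has s. Taking the neighbouring segments as reconstructed: Irlenan h could go back to *k or *h; Tobelish s could go back to *k or *s — the one source consistent with every daughter is *k.
Verify the candidate proto-form against each daughter:
Irlenan: *kiwispob
  kiwispob (rule 1 does not apply)
  kiwispob → hiwispob   [unconditioned shift]
  hiwispob → hiwispop   [unconditioned shift]
  giving Irlenan hiwispop.
Tobelish: *kiwispob > siwispob > sivispob > sivispub  (by palatalisation, unconditioned shift, vowel merger)
*kiwispob is the unique common source.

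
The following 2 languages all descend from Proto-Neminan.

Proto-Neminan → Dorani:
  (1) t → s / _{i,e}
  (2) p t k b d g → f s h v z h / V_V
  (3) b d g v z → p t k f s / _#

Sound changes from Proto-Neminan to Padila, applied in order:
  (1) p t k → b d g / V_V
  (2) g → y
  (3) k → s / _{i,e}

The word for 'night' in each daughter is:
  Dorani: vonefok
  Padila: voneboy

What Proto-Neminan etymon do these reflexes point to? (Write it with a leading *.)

*vonepog

Position 7: Dorani has k, Padila has y. Taking the neighbouring segments as reconstructed: Dorani k could go back to *k or *g; Padila y could go back to *g or *y — the one source consistent with every daughter is *g.
Position 5: Dorani has f, Padila has b. Taking the neighbouring segments as reconstructed: Dorani f could go back to *p or *f; Padila b could go back to *p or *b — the one source consistent with every daughter is *p.
This points to *vonepog. Verify forward in each daughter:
Dorani: *vonepog > vonefog > vonefok  (by intervocalic lenition, final devoicing)
Padila: *vonepog
  vonepog → vonebog   [intervocalic voicing]
  vonebog → voneboy   [unconditioned shift]
  voneboy (rule 3 does not apply)
  giving Padila voneboy.
*vonepog is the unique common source.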